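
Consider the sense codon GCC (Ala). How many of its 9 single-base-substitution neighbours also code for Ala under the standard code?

Position 1: none → 0 synonymous.
Position 2: none → 0 synonymous.
Position 3: GCU, GCA, GCG → 3 synonymous.
Total: 0 + 0 + 3 = 3.

3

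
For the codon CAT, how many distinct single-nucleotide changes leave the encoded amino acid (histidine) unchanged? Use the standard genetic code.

Position 1: none → 0 synonymous.
Position 2: none → 0 synonymous.
Position 3: CAC → 1 synonymous.
Total: 0 + 0 + 1 = 1.

1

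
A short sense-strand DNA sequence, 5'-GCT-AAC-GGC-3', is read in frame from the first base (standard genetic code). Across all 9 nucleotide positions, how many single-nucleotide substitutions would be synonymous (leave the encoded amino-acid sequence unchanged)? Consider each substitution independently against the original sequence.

Codon 1 (GCT, Ala): 3 synonymous substitutions.
Codon 2 (AAC, Asn): 1 synonymous substitution.
Codon 3 (GGC, Gly): 3 synonymous substitutions.
Total: 3 + 1 + 3 = 7.

7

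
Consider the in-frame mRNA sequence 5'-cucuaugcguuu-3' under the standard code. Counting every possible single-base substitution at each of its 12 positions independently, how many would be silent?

8

Codon 1 (CUC, Leu): 3 synonymous substitutions.
Codon 2 (UAU, Tyr): 1 synonymous substitution.
Codon 3 (GCG, Ala): 3 synonymous substitutions.
Codon 4 (UUU, Phe): 1 synonymous substitution.
Total: 3 + 1 + 3 + 1 = 8.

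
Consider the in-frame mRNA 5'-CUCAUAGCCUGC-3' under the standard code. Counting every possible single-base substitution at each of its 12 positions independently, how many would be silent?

Codon 1 (CUC, Leu): 3 synonymous substitutions.
Codon 2 (AUA, Ile): 2 synonymous substitutions.
Codon 3 (GCC, Ala): 3 synonymous substitutions.
Codon 4 (UGC, Cys): 1 synonymous substitution.
Total: 3 + 2 + 3 + 1 = 9.

9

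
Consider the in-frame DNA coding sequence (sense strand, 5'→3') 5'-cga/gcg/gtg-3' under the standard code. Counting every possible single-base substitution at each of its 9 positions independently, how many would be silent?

Codon 1 (CGA, Arg): 4 synonymous substitutions.
Codon 2 (GCG, Ala): 3 synonymous substitutions.
Codon 3 (GTG, Val): 3 synonymous substitutions.
Total: 4 + 3 + 3 = 10.

10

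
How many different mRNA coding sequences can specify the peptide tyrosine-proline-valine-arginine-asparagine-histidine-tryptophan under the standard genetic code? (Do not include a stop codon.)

Tyr: 2 codons.
Pro: 4 codons.
Val: 4 codons.
Arg: 6 codons.
Asn: 2 codons.
His: 2 codons.
Trp: 1 codon.
2 × 4 × 4 × 6 × 2 × 2 × 1 = 768.

768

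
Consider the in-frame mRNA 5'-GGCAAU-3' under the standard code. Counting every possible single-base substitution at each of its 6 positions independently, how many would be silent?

4

Codon 1 (GGC, Gly): 3 synonymous substitutions.
Codon 2 (AAU, Asn): 1 synonymous substitution.
Total: 3 + 1 = 4.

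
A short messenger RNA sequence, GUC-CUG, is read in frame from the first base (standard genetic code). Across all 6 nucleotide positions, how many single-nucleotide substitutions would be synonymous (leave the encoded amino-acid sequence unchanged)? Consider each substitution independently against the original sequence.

Codon 1 (GUC, Val): 3 synonymous substitutions.
Codon 2 (CUG, Leu): 4 synonymous substitutions.
Total: 3 + 4 = 7.

7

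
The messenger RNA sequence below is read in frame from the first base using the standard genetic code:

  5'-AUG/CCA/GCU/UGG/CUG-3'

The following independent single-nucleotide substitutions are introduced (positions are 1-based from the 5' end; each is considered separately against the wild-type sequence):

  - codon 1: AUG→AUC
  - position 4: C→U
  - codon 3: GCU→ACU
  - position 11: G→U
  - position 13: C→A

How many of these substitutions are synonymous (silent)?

0

Codon 1: AUG (Met) → AUC (Ile) — missense.
Codon 2: CCA (Pro) → UCA (Ser) — missense.
Codon 3: GCU (Ala) → ACU (Thr) — missense.
Codon 4: UGG (Trp) → UUG (Leu) — missense.
Codon 5: CUG (Leu) → AUG (Met) — missense.
Synonymous: 0 of 5.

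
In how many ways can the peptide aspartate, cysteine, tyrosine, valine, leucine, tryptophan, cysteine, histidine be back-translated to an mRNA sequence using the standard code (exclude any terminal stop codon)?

Asp: 2 codons.
Cys: 2 codons.
Tyr: 2 codons.
Val: 4 codons.
Leu: 6 codons.
Trp: 1 codon.
Cys: 2 codons.
His: 2 codons.
2 × 2 × 2 × 4 × 6 × 1 × 2 × 2 = 768.

768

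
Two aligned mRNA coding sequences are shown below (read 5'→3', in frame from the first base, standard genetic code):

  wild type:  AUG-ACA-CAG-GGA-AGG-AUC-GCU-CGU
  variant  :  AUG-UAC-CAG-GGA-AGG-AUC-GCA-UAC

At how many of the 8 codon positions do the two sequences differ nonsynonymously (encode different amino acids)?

Codon 1: AUG Met / AUG Met — identical.
Codon 2: ACA Thr / UAC Tyr — nonsynonymous.
Codon 3: CAG Gln / CAG Gln — identical.
Codon 4: GGA Gly / GGA Gly — identical.
Codon 5: AGG Arg / AGG Arg — identical.
Codon 6: AUC Ile / AUC Ile — identical.
Codon 7: GCU Ala / GCA Ala — synonymous.
Codon 8: CGU Arg / UAC Tyr — nonsynonymous.
Nonsynonymous differences: 2.

2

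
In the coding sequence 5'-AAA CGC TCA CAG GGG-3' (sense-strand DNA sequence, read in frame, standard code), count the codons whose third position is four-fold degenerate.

Codon 1 AAA (Lys): third position 2-fold.
Codon 2 CGC (Arg): third position 4-fold.
Codon 3 TCA (Ser): third position 4-fold.
Codon 4 CAG (Gln): third position 2-fold.
Codon 5 GGG (Gly): third position 4-fold.
Four-fold degenerate third positions: 3.

3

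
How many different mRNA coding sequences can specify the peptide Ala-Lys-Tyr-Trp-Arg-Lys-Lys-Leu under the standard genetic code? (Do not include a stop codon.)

Ala: 4 codons.
Lys: 2 codons.
Tyr: 2 codons.
Trp: 1 codon.
Arg: 6 codons.
Lys: 2 codons.
Lys: 2 codons.
Leu: 6 codons.
4 × 2 × 2 × 1 × 6 × 2 × 2 × 6 = 2304.

2304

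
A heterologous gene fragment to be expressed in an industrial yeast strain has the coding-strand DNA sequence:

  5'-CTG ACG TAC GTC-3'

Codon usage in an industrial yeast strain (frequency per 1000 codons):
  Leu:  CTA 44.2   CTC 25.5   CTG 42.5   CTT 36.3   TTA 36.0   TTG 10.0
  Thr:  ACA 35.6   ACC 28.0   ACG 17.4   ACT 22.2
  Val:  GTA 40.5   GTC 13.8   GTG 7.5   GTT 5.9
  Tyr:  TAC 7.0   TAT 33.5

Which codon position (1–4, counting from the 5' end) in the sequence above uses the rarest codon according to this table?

3

Codon 1 CTG (Leu): 42.5 per 1000.
Codon 2 ACG (Thr): 17.4 per 1000.
Codon 3 TAC (Tyr): 7.0 per 1000.
Codon 4 GTC (Val): 13.8 per 1000.
Lowest frequency is 7.0 at codon 3.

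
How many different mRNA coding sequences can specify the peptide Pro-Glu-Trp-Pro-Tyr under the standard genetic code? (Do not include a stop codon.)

64

Pro: 4 codons.
Glu: 2 codons.
Trp: 1 codon.
Pro: 4 codons.
Tyr: 2 codons.
4 × 2 × 1 × 4 × 2 = 64.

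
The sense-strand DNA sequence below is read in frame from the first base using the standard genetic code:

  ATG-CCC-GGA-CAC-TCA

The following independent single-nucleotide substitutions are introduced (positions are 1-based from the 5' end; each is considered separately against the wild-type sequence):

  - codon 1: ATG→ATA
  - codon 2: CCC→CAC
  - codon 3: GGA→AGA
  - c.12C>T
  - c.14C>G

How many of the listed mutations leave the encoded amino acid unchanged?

1

Codon 1: ATG (Met) → ATA (Ile) — missense.
Codon 2: CCC (Pro) → CAC (His) — missense.
Codon 3: GGA (Gly) → AGA (Arg) — missense.
Codon 4: CAC (His) → CAT (His) — synonymous.
Codon 5: TCA (Ser) → TGA (Stop) — nonsense.
Synonymous: 1 of 5.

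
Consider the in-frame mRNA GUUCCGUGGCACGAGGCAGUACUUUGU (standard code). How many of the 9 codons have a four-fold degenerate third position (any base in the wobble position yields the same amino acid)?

Codon 1 GUU (Val): third position 4-fold.
Codon 2 CCG (Pro): third position 4-fold.
Codon 3 UGG (Trp): third position 1-fold.
Codon 4 CAC (His): third position 2-fold.
Codon 5 GAG (Glu): third position 2-fold.
Codon 6 GCA (Ala): third position 4-fold.
Codon 7 GUA (Val): third position 4-fold.
Codon 8 CUU (Leu): third position 4-fold.
Codon 9 UGU (Cys): third position 2-fold.
Four-fold degenerate third positions: 5.

5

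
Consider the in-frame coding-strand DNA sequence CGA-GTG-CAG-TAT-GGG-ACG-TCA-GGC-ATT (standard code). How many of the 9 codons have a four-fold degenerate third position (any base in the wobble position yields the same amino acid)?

Codon 1 CGA (Arg): third position 4-fold.
Codon 2 GTG (Val): third position 4-fold.
Codon 3 CAG (Gln): third position 2-fold.
Codon 4 TAT (Tyr): third position 2-fold.
Codon 5 GGG (Gly): third position 4-fold.
Codon 6 ACG (Thr): third position 4-fold.
Codon 7 TCA (Ser): third position 4-fold.
Codon 8 GGC (Gly): third position 4-fold.
Codon 9 ATT (Ile): third position 3-fold.
Four-fold degenerate third positions: 6.

6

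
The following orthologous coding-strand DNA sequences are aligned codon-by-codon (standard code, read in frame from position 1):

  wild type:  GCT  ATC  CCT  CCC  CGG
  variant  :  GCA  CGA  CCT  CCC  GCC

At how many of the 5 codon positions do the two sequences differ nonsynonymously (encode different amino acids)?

2

Codon 1: GCT Ala / GCA Ala — synonymous.
Codon 2: ATC Ile / CGA Arg — nonsynonymous.
Codon 3: CCT Pro / CCT Pro — identical.
Codon 4: CCC Pro / CCC Pro — identical.
Codon 5: CGG Arg / GCC Ala — nonsynonymous.
Nonsynonymous differences: 2.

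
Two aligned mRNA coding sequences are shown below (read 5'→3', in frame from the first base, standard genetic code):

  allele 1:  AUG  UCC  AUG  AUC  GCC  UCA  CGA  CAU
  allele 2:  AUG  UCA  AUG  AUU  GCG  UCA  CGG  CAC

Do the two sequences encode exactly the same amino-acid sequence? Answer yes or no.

Codon 1: AUG Met / AUG Met — identical.
Codon 2: UCC Ser / UCA Ser — synonymous.
Codon 3: AUG Met / AUG Met — identical.
Codon 4: AUC Ile / AUU Ile — synonymous.
Codon 5: GCC Ala / GCG Ala — synonymous.
Codon 6: UCA Ser / UCA Ser — identical.
Codon 7: CGA Arg / CGG Arg — synonymous.
Codon 8: CAU His / CAC His — synonymous.
Nonsynonymous differences: 0 → same protein.

yes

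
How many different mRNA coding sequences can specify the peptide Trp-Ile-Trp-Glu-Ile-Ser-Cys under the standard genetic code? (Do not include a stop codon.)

Trp: 1 codon.
Ile: 3 codons.
Trp: 1 codon.
Glu: 2 codons.
Ile: 3 codons.
Ser: 6 codons.
Cys: 2 codons.
1 × 3 × 1 × 2 × 3 × 6 × 2 = 216.

216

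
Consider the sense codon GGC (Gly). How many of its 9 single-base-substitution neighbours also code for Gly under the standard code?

3

Position 1: none → 0 synonymous.
Position 2: none → 0 synonymous.
Position 3: GGU, GGA, GGG → 3 synonymous.
Total: 0 + 0 + 3 = 3.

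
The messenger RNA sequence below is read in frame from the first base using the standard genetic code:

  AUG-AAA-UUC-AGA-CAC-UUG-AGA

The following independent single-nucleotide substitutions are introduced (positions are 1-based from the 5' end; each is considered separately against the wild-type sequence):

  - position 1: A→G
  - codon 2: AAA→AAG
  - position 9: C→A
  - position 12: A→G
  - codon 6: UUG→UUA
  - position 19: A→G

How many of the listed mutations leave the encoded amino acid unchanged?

3

Codon 1: AUG (Met) → GUG (Val) — missense.
Codon 2: AAA (Lys) → AAG (Lys) — synonymous.
Codon 3: UUC (Phe) → UUA (Leu) — missense.
Codon 4: AGA (Arg) → AGG (Arg) — synonymous.
Codon 6: UUG (Leu) → UUA (Leu) — synonymous.
Codon 7: AGA (Arg) → GGA (Gly) — missense.
Synonymous: 3 of 6.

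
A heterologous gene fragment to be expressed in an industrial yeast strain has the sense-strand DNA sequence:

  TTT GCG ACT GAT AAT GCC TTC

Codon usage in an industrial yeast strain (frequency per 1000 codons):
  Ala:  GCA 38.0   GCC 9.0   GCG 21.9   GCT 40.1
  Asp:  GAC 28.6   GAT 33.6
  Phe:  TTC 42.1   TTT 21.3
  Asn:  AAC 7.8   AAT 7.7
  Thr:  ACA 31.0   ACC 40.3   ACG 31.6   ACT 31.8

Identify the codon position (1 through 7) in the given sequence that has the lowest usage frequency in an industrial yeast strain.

5

Codon 1 TTT (Phe): 21.3 per 1000.
Codon 2 GCG (Ala): 21.9 per 1000.
Codon 3 ACT (Thr): 31.8 per 1000.
Codon 4 GAT (Asp): 33.6 per 1000.
Codon 5 AAT (Asn): 7.7 per 1000.
Codon 6 GCC (Ala): 9.0 per 1000.
Codon 7 TTC (Phe): 42.1 per 1000.
Lowest frequency is 7.7 at codon 5.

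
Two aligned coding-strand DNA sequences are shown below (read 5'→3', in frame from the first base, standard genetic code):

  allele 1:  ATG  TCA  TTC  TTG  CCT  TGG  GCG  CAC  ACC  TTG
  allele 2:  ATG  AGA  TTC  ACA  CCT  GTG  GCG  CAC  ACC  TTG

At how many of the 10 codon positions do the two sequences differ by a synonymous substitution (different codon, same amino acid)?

0

Codon 1: ATG Met / ATG Met — identical.
Codon 2: TCA Ser / AGA Arg — nonsynonymous.
Codon 3: TTC Phe / TTC Phe — identical.
Codon 4: TTG Leu / ACA Thr — nonsynonymous.
Codon 5: CCT Pro / CCT Pro — identical.
Codon 6: TGG Trp / GTG Val — nonsynonymous.
Codon 7: GCG Ala / GCG Ala — identical.
Codon 8: CAC His / CAC His — identical.
Codon 9: ACC Thr / ACC Thr — identical.
Codon 10: TTG Leu / TTG Leu — identical.
Synonymous differences: 0.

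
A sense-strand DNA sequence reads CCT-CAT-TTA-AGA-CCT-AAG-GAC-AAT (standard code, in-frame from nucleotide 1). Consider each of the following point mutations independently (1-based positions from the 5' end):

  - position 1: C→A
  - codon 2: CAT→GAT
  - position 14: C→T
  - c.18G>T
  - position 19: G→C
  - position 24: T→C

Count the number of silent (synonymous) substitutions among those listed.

Codon 1: CCT (Pro) → ACT (Thr) — missense.
Codon 2: CAT (His) → GAT (Asp) — missense.
Codon 5: CCT (Pro) → CTT (Leu) — missense.
Codon 6: AAG (Lys) → AAT (Asn) — missense.
Codon 7: GAC (Asp) → CAC (His) — missense.
Codon 8: AAT (Asn) → AAC (Asn) — synonymous.
Synonymous: 1 of 6.

1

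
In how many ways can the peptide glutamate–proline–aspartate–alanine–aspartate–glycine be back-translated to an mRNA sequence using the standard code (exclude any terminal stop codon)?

512

Glu: 2 codons.
Pro: 4 codons.
Asp: 2 codons.
Ala: 4 codons.
Asp: 2 codons.
Gly: 4 codons.
2 × 4 × 2 × 4 × 2 × 4 = 512.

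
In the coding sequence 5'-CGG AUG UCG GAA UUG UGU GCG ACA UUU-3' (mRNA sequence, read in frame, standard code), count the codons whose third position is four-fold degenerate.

Codon 1 CGG (Arg): third position 4-fold.
Codon 2 AUG (Met): third position 1-fold.
Codon 3 UCG (Ser): third position 4-fold.
Codon 4 GAA (Glu): third position 2-fold.
Codon 5 UUG (Leu): third position 2-fold.
Codon 6 UGU (Cys): third position 2-fold.
Codon 7 GCG (Ala): third position 4-fold.
Codon 8 ACA (Thr): third position 4-fold.
Codon 9 UUU (Phe): third position 2-fold.
Four-fold degenerate third positions: 4.

4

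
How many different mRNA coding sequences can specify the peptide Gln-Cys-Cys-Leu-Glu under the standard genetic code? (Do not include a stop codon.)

Gln: 2 codons.
Cys: 2 codons.
Cys: 2 codons.
Leu: 6 codons.
Glu: 2 codons.
2 × 2 × 2 × 6 × 2 = 96.

96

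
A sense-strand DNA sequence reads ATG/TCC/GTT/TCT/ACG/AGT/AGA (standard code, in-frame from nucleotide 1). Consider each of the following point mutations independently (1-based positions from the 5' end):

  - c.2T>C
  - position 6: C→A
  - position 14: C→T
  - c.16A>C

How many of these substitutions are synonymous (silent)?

Codon 1: ATG (Met) → ACG (Thr) — missense.
Codon 2: TCC (Ser) → TCA (Ser) — synonymous.
Codon 5: ACG (Thr) → ATG (Met) — missense.
Codon 6: AGT (Ser) → CGT (Arg) — missense.
Synonymous: 1 of 4.

1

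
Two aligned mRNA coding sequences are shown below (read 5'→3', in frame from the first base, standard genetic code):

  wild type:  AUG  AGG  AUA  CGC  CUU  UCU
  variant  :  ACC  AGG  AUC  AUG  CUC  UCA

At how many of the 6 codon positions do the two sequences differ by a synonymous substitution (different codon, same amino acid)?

Codon 1: AUG Met / ACC Thr — nonsynonymous.
Codon 2: AGG Arg / AGG Arg — identical.
Codon 3: AUA Ile / AUC Ile — synonymous.
Codon 4: CGC Arg / AUG Met — nonsynonymous.
Codon 5: CUU Leu / CUC Leu — synonymous.
Codon 6: UCU Ser / UCA Ser — synonymous.
Synonymous differences: 3.

3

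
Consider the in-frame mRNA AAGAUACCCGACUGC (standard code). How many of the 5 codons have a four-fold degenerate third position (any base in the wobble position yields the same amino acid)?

Codon 1 AAG (Lys): third position 2-fold.
Codon 2 AUA (Ile): third position 3-fold.
Codon 3 CCC (Pro): third position 4-fold.
Codon 4 GAC (Asp): third position 2-fold.
Codon 5 UGC (Cys): third position 2-fold.
Four-fold degenerate third positions: 1.

1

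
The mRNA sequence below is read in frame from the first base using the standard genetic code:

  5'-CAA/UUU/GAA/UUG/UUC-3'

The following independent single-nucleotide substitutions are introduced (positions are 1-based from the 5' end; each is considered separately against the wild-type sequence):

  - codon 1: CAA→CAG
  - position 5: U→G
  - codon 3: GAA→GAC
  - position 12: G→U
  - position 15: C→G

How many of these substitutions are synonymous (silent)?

1

Codon 1: CAA (Gln) → CAG (Gln) — synonymous.
Codon 2: UUU (Phe) → UGU (Cys) — missense.
Codon 3: GAA (Glu) → GAC (Asp) — missense.
Codon 4: UUG (Leu) → UUU (Phe) — missense.
Codon 5: UUC (Phe) → UUG (Leu) — missense.
Synonymous: 1 of 5.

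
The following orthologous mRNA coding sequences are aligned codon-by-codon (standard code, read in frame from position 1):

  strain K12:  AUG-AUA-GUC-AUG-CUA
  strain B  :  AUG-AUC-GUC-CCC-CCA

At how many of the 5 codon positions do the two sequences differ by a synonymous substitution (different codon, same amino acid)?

Codon 1: AUG Met / AUG Met — identical.
Codon 2: AUA Ile / AUC Ile — synonymous.
Codon 3: GUC Val / GUC Val — identical.
Codon 4: AUG Met / CCC Pro — nonsynonymous.
Codon 5: CUA Leu / CCA Pro — nonsynonymous.
Synonymous differences: 1.

1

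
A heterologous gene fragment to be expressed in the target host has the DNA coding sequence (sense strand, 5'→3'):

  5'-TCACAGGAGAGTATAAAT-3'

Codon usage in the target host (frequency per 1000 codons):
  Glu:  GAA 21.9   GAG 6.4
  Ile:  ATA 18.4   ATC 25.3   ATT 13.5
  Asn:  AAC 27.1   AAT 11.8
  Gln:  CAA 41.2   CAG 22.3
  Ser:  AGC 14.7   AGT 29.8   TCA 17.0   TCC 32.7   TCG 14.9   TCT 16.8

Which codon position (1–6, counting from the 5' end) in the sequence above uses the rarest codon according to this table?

Codon 1 TCA (Ser): 17.0 per 1000.
Codon 2 CAG (Gln): 22.3 per 1000.
Codon 3 GAG (Glu): 6.4 per 1000.
Codon 4 AGT (Ser): 29.8 per 1000.
Codon 5 ATA (Ile): 18.4 per 1000.
Codon 6 AAT (Asn): 11.8 per 1000.
Lowest frequency is 6.4 at codon 3.

3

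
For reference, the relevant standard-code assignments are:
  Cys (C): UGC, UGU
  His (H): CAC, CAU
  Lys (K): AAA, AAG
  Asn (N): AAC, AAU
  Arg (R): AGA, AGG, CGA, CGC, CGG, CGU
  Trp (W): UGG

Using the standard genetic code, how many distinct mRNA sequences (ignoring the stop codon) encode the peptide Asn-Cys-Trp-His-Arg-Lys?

96

Asn: 2 codons.
Cys: 2 codons.
Trp: 1 codon.
His: 2 codons.
Arg: 6 codons.
Lys: 2 codons.
2 × 2 × 1 × 2 × 6 × 2 = 96.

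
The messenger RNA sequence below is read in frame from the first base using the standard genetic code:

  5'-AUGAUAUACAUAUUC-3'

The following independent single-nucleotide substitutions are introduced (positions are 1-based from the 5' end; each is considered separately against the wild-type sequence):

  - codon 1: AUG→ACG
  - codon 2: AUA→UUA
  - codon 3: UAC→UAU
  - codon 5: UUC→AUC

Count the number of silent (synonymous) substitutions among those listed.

1

Codon 1: AUG (Met) → ACG (Thr) — missense.
Codon 2: AUA (Ile) → UUA (Leu) — missense.
Codon 3: UAC (Tyr) → UAU (Tyr) — synonymous.
Codon 5: UUC (Phe) → AUC (Ile) — missense.
Synonymous: 1 of 4.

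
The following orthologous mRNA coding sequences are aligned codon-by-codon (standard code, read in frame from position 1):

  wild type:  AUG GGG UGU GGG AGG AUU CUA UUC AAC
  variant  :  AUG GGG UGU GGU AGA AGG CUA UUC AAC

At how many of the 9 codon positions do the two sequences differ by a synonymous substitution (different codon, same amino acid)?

2

Codon 1: AUG Met / AUG Met — identical.
Codon 2: GGG Gly / GGG Gly — identical.
Codon 3: UGU Cys / UGU Cys — identical.
Codon 4: GGG Gly / GGU Gly — synonymous.
Codon 5: AGG Arg / AGA Arg — synonymous.
Codon 6: AUU Ile / AGG Arg — nonsynonymous.
Codon 7: CUA Leu / CUA Leu — identical.
Codon 8: UUC Phe / UUC Phe — identical.
Codon 9: AAC Asn / AAC Asn — identical.
Synonymous differences: 2.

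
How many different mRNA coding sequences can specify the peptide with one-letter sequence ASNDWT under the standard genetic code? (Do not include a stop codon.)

Ala: 4 codons.
Ser: 6 codons.
Asn: 2 codons.
Asp: 2 codons.
Trp: 1 codon.
Thr: 4 codons.
4 × 6 × 2 × 2 × 1 × 4 = 384.

384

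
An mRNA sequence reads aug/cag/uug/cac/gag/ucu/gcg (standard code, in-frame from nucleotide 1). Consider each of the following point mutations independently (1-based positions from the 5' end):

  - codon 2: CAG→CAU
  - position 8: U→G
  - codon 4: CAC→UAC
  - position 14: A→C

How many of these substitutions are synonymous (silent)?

0

Codon 2: CAG (Gln) → CAU (His) — missense.
Codon 3: UUG (Leu) → UGG (Trp) — missense.
Codon 4: CAC (His) → UAC (Tyr) — missense.
Codon 5: GAG (Glu) → GCG (Ala) — missense.
Synonymous: 0 of 4.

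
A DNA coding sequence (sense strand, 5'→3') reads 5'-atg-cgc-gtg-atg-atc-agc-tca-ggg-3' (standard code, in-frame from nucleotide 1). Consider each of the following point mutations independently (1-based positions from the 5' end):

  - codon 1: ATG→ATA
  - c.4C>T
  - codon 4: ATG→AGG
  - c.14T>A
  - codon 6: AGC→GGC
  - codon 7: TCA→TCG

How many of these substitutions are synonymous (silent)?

1

Codon 1: ATG (Met) → ATA (Ile) — missense.
Codon 2: CGC (Arg) → TGC (Cys) — missense.
Codon 4: ATG (Met) → AGG (Arg) — missense.
Codon 5: ATC (Ile) → AAC (Asn) — missense.
Codon 6: AGC (Ser) → GGC (Gly) — missense.
Codon 7: TCA (Ser) → TCG (Ser) — synonymous.
Synonymous: 1 of 6.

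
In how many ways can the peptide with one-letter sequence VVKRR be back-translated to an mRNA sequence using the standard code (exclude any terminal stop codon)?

Val: 4 codons.
Val: 4 codons.
Lys: 2 codons.
Arg: 6 codons.
Arg: 6 codons.
4 × 4 × 2 × 6 × 6 = 1152.

1152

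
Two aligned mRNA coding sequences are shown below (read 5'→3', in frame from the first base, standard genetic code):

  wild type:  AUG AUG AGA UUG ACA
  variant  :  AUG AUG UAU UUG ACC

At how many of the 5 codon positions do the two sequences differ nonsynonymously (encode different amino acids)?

1

Codon 1: AUG Met / AUG Met — identical.
Codon 2: AUG Met / AUG Met — identical.
Codon 3: AGA Arg / UAU Tyr — nonsynonymous.
Codon 4: UUG Leu / UUG Leu — identical.
Codon 5: ACA Thr / ACC Thr — synonymous.
Nonsynonymous differences: 1.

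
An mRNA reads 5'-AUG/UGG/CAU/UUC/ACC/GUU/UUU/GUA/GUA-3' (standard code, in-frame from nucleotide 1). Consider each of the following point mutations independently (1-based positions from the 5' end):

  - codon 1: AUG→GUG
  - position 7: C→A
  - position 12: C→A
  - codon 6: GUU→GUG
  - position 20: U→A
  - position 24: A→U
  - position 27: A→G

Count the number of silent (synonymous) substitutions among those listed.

Codon 1: AUG (Met) → GUG (Val) — missense.
Codon 3: CAU (His) → AAU (Asn) — missense.
Codon 4: UUC (Phe) → UUA (Leu) — missense.
Codon 6: GUU (Val) → GUG (Val) — synonymous.
Codon 7: UUU (Phe) → UAU (Tyr) — missense.
Codon 8: GUA (Val) → GUU (Val) — synonymous.
Codon 9: GUA (Val) → GUG (Val) — synonymous.
Synonymous: 3 of 7.

3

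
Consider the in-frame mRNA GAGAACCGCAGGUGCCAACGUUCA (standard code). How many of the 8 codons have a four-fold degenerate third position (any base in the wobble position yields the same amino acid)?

Codon 1 GAG (Glu): third position 2-fold.
Codon 2 AAC (Asn): third position 2-fold.
Codon 3 CGC (Arg): third position 4-fold.
Codon 4 AGG (Arg): third position 2-fold.
Codon 5 UGC (Cys): third position 2-fold.
Codon 6 CAA (Gln): third position 2-fold.
Codon 7 CGU (Arg): third position 4-fold.
Codon 8 UCA (Ser): third position 4-fold.
Four-fold degenerate third positions: 3.

3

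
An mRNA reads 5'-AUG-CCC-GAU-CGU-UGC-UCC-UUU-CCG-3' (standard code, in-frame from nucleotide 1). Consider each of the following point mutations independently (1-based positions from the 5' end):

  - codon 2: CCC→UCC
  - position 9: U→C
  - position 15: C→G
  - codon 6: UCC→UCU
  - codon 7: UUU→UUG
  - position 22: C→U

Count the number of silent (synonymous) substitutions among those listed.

2

Codon 2: CCC (Pro) → UCC (Ser) — missense.
Codon 3: GAU (Asp) → GAC (Asp) — synonymous.
Codon 5: UGC (Cys) → UGG (Trp) — missense.
Codon 6: UCC (Ser) → UCU (Ser) — synonymous.
Codon 7: UUU (Phe) → UUG (Leu) — missense.
Codon 8: CCG (Pro) → UCG (Ser) — missense.
Synonymous: 2 of 6.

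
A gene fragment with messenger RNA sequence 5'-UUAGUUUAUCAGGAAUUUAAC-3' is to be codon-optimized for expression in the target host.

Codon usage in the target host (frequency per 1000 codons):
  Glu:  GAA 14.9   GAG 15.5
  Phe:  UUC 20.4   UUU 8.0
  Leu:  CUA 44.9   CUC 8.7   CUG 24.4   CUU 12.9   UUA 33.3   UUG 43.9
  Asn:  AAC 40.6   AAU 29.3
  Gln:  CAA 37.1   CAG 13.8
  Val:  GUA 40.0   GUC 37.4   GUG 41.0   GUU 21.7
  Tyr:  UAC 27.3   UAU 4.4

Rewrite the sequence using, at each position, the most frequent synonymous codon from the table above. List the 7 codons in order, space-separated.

Codon 1 (Leu): best is CUA at 44.9.
Codon 2 (Val): best is GUG at 41.0.
Codon 3 (Tyr): best is UAC at 27.3.
Codon 4 (Gln): best is CAA at 37.1.
Codon 5 (Glu): best is GAG at 15.5.
Codon 6 (Phe): best is UUC at 20.4.
Codon 7 (Asn): best is AAC at 40.6.

CUA GUG UAC CAA GAG UUC AAC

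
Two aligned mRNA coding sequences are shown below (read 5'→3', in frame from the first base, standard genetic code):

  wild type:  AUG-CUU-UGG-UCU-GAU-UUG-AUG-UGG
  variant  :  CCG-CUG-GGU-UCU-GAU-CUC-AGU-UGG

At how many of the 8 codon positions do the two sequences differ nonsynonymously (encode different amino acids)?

3

Codon 1: AUG Met / CCG Pro — nonsynonymous.
Codon 2: CUU Leu / CUG Leu — synonymous.
Codon 3: UGG Trp / GGU Gly — nonsynonymous.
Codon 4: UCU Ser / UCU Ser — identical.
Codon 5: GAU Asp / GAU Asp — identical.
Codon 6: UUG Leu / CUC Leu — synonymous.
Codon 7: AUG Met / AGU Ser — nonsynonymous.
Codon 8: UGG Trp / UGG Trp — identical.
Nonsynonymous differences: 3.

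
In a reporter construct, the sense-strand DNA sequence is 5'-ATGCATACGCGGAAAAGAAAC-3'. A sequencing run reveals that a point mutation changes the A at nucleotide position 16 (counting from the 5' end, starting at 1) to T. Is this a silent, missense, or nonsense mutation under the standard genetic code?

nonsense

Position 16 falls in codon 6: AGA → Arg.
After the substitution the codon is TGA → Stop.
The new codon is a stop codon, so this is a nonsense mutation.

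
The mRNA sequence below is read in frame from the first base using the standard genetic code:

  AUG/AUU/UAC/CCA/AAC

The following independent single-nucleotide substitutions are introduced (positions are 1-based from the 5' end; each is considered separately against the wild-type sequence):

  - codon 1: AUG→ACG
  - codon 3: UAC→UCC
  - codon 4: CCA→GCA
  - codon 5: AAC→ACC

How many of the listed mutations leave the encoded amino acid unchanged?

0

Codon 1: AUG (Met) → ACG (Thr) — missense.
Codon 3: UAC (Tyr) → UCC (Ser) — missense.
Codon 4: CCA (Pro) → GCA (Ala) — missense.
Codon 5: AAC (Asn) → ACC (Thr) — missense.
Synonymous: 0 of 4.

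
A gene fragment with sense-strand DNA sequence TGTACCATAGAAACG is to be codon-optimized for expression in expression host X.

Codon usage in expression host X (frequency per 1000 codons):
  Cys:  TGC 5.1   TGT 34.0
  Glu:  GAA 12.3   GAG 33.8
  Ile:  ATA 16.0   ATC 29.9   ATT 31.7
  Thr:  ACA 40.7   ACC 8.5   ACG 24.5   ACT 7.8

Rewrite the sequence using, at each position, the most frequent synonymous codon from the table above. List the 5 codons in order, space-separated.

TGT ACA ATT GAG ACA

Codon 1 (Cys): best is TGT at 34.0.
Codon 2 (Thr): best is ACA at 40.7.
Codon 3 (Ile): best is ATT at 31.7.
Codon 4 (Glu): best is GAG at 33.8.
Codon 5 (Thr): best is ACA at 40.7.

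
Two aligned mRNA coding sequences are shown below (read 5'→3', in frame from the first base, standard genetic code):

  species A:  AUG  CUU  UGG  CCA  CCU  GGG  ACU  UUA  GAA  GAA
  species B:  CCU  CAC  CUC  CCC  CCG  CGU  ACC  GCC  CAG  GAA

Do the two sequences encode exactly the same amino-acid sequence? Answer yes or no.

Codon 1: AUG Met / CCU Pro — nonsynonymous.
Codon 2: CUU Leu / CAC His — nonsynonymous.
Codon 3: UGG Trp / CUC Leu — nonsynonymous.
Codon 4: CCA Pro / CCC Pro — synonymous.
Codon 5: CCU Pro / CCG Pro — synonymous.
Codon 6: GGG Gly / CGU Arg — nonsynonymous.
Codon 7: ACU Thr / ACC Thr — synonymous.
Codon 8: UUA Leu / GCC Ala — nonsynonymous.
Codon 9: GAA Glu / CAG Gln — nonsynonymous.
Codon 10: GAA Glu / GAA Glu — identical.
Nonsynonymous differences: 6 → different protein.

no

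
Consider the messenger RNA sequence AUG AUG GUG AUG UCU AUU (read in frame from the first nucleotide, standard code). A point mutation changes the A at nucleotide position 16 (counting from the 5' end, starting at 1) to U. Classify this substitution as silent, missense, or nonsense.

Position 16 falls in codon 6: AUU → Ile.
After the substitution the codon is UUU → Phe.
Ile ≠ Phe, so this is a missense mutation.

missense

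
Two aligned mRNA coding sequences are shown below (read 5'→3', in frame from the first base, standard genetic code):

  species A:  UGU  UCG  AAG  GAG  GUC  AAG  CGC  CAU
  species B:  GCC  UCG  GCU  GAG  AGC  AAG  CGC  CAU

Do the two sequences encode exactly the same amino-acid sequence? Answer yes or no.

Codon 1: UGU Cys / GCC Ala — nonsynonymous.
Codon 2: UCG Ser / UCG Ser — identical.
Codon 3: AAG Lys / GCU Ala — nonsynonymous.
Codon 4: GAG Glu / GAG Glu — identical.
Codon 5: GUC Val / AGC Ser — nonsynonymous.
Codon 6: AAG Lys / AAG Lys — identical.
Codon 7: CGC Arg / CGC Arg — identical.
Codon 8: CAU His / CAU His — identical.
Nonsynonymous differences: 3 → different protein.

no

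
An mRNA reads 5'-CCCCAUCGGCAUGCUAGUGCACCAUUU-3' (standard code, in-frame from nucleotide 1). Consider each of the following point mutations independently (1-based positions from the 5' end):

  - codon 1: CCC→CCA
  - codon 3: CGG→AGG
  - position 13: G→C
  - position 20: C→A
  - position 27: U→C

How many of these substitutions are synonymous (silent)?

3

Codon 1: CCC (Pro) → CCA (Pro) — synonymous.
Codon 3: CGG (Arg) → AGG (Arg) — synonymous.
Codon 5: GCU (Ala) → CCU (Pro) — missense.
Codon 7: GCA (Ala) → GAA (Glu) — missense.
Codon 9: UUU (Phe) → UUC (Phe) — synonymous.
Synonymous: 3 of 5.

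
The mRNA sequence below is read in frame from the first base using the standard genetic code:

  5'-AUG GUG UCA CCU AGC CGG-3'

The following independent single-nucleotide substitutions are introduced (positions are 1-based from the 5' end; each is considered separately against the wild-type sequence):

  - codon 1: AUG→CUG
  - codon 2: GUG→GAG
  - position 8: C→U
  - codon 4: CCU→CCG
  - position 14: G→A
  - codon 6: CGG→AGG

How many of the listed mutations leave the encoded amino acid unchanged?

2

Codon 1: AUG (Met) → CUG (Leu) — missense.
Codon 2: GUG (Val) → GAG (Glu) — missense.
Codon 3: UCA (Ser) → UUA (Leu) — missense.
Codon 4: CCU (Pro) → CCG (Pro) — synonymous.
Codon 5: AGC (Ser) → AAC (Asn) — missense.
Codon 6: CGG (Arg) → AGG (Arg) — synonymous.
Synonymous: 2 of 6.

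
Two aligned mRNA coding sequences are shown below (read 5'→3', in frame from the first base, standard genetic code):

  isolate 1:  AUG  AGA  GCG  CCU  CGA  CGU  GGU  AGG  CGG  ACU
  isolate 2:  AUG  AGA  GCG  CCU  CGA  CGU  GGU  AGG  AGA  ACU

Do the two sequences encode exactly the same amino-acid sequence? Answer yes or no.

Codon 1: AUG Met / AUG Met — identical.
Codon 2: AGA Arg / AGA Arg — identical.
Codon 3: GCG Ala / GCG Ala — identical.
Codon 4: CCU Pro / CCU Pro — identical.
Codon 5: CGA Arg / CGA Arg — identical.
Codon 6: CGU Arg / CGU Arg — identical.
Codon 7: GGU Gly / GGU Gly — identical.
Codon 8: AGG Arg / AGG Arg — identical.
Codon 9: CGG Arg / AGA Arg — synonymous.
Codon 10: ACU Thr / ACU Thr — identical.
Nonsynonymous differences: 0 → same protein.

yes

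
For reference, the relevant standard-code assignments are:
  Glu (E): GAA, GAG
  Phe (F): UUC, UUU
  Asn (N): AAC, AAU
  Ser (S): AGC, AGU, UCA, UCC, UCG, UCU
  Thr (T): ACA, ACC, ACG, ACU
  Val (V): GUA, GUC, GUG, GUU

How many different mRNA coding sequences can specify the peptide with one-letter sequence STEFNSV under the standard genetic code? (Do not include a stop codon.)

4608

Ser: 6 codons.
Thr: 4 codons.
Glu: 2 codons.
Phe: 2 codons.
Asn: 2 codons.
Ser: 6 codons.
Val: 4 codons.
6 × 4 × 2 × 2 × 2 × 6 × 4 = 4608.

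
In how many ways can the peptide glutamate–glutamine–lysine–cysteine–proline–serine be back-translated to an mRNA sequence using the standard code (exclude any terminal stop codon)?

384

Glu: 2 codons.
Gln: 2 codons.
Lys: 2 codons.
Cys: 2 codons.
Pro: 4 codons.
Ser: 6 codons.
2 × 2 × 2 × 2 × 4 × 6 = 384.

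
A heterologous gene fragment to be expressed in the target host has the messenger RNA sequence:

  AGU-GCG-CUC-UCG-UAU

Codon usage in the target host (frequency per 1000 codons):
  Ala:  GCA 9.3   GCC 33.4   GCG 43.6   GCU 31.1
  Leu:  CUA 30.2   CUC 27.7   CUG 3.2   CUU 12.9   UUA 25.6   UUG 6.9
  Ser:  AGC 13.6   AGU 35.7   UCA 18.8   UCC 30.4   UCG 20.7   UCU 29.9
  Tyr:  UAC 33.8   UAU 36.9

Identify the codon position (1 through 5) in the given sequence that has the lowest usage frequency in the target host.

4

Codon 1 AGU (Ser): 35.7 per 1000.
Codon 2 GCG (Ala): 43.6 per 1000.
Codon 3 CUC (Leu): 27.7 per 1000.
Codon 4 UCG (Ser): 20.7 per 1000.
Codon 5 UAU (Tyr): 36.9 per 1000.
Lowest frequency is 20.7 at codon 4.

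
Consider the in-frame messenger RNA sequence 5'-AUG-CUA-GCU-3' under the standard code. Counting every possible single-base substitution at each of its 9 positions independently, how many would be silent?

7

Codon 1 (AUG, Met): 0 synonymous substitutions.
Codon 2 (CUA, Leu): 4 synonymous substitutions.
Codon 3 (GCU, Ala): 3 synonymous substitutions.
Total: 0 + 4 + 3 = 7.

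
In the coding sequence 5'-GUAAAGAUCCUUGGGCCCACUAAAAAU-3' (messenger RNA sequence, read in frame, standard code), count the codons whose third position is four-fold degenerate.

5

Codon 1 GUA (Val): third position 4-fold.
Codon 2 AAG (Lys): third position 2-fold.
Codon 3 AUC (Ile): third position 3-fold.
Codon 4 CUU (Leu): third position 4-fold.
Codon 5 GGG (Gly): third position 4-fold.
Codon 6 CCC (Pro): third position 4-fold.
Codon 7 ACU (Thr): third position 4-fold.
Codon 8 AAA (Lys): third position 2-fold.
Codon 9 AAU (Asn): third position 2-fold.
Four-fold degenerate third positions: 5.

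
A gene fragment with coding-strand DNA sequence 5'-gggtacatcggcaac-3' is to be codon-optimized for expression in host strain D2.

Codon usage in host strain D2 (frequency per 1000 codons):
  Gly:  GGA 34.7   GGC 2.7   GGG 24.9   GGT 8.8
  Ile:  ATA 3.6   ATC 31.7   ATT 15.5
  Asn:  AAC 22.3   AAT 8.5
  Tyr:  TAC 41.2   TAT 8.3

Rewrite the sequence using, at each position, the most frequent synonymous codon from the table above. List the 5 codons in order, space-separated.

Codon 1 (Gly): best is GGA at 34.7.
Codon 2 (Tyr): best is TAC at 41.2.
Codon 3 (Ile): best is ATC at 31.7.
Codon 4 (Gly): best is GGA at 34.7.
Codon 5 (Asn): best is AAC at 22.3.

GGA TAC ATC GGA AAC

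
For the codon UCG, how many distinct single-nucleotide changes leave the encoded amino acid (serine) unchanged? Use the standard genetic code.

3

Position 1: none → 0 synonymous.
Position 2: none → 0 synonymous.
Position 3: UCU, UCC, UCA → 3 synonymous.
Total: 0 + 0 + 3 = 3.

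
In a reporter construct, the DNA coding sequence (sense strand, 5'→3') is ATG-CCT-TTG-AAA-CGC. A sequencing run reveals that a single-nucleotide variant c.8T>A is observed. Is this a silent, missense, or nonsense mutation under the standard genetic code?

nonsense

Position 8 falls in codon 3: TTG → Leu.
After the substitution the codon is TAG → Stop.
The new codon is a stop codon, so this is a nonsense mutation.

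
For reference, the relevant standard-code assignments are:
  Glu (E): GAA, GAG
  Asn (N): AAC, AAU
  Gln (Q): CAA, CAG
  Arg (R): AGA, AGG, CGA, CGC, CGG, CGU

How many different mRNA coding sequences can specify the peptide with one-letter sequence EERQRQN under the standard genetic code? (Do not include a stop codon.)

Glu: 2 codons.
Glu: 2 codons.
Arg: 6 codons.
Gln: 2 codons.
Arg: 6 codons.
Gln: 2 codons.
Asn: 2 codons.
2 × 2 × 6 × 2 × 6 × 2 × 2 = 1152.

1152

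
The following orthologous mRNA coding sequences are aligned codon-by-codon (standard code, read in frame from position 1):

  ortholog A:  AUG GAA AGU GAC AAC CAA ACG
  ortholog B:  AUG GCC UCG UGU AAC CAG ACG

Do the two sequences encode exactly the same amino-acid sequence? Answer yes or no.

no

Codon 1: AUG Met / AUG Met — identical.
Codon 2: GAA Glu / GCC Ala — nonsynonymous.
Codon 3: AGU Ser / UCG Ser — synonymous.
Codon 4: GAC Asp / UGU Cys — nonsynonymous.
Codon 5: AAC Asn / AAC Asn — identical.
Codon 6: CAA Gln / CAG Gln — synonymous.
Codon 7: ACG Thr / ACG Thr — identical.
Nonsynonymous differences: 2 → different protein.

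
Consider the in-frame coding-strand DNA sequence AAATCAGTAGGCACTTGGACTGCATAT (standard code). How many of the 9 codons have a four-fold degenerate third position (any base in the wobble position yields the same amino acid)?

6

Codon 1 AAA (Lys): third position 2-fold.
Codon 2 TCA (Ser): third position 4-fold.
Codon 3 GTA (Val): third position 4-fold.
Codon 4 GGC (Gly): third position 4-fold.
Codon 5 ACT (Thr): third position 4-fold.
Codon 6 TGG (Trp): third position 1-fold.
Codon 7 ACT (Thr): third position 4-fold.
Codon 8 GCA (Ala): third position 4-fold.
Codon 9 TAT (Tyr): third position 2-fold.
Four-fold degenerate third positions: 6.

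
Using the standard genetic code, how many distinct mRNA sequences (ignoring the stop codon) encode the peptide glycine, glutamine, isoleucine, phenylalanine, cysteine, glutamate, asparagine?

Gly: 4 codons.
Gln: 2 codons.
Ile: 3 codons.
Phe: 2 codons.
Cys: 2 codons.
Glu: 2 codons.
Asn: 2 codons.
4 × 2 × 3 × 2 × 2 × 2 × 2 = 384.

384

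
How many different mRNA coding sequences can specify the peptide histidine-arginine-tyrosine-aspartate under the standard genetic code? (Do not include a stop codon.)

48

His: 2 codons.
Arg: 6 codons.
Tyr: 2 codons.
Asp: 2 codons.
2 × 6 × 2 × 2 = 48.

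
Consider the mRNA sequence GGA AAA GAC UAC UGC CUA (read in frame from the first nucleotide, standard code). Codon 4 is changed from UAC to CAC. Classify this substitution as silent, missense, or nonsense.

Position 10 falls in codon 4: UAC → Tyr.
After the substitution the codon is CAC → His.
Tyr ≠ His, so this is a missense mutation.

missense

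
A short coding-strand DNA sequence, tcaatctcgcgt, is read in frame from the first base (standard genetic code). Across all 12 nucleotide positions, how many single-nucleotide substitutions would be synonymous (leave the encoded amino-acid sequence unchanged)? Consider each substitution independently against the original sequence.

11

Codon 1 (TCA, Ser): 3 synonymous substitutions.
Codon 2 (ATC, Ile): 2 synonymous substitutions.
Codon 3 (TCG, Ser): 3 synonymous substitutions.
Codon 4 (CGT, Arg): 3 synonymous substitutions.
Total: 3 + 2 + 3 + 3 = 11.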